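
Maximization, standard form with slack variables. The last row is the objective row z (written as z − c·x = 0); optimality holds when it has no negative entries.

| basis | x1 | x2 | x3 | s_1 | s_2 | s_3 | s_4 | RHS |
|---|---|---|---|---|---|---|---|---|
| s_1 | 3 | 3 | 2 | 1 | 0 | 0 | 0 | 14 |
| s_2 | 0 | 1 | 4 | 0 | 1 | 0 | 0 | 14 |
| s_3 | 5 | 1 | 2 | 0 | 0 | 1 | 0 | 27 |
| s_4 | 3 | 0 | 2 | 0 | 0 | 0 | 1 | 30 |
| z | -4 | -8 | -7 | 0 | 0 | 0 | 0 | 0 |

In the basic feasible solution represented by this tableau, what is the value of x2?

x2 is not in the basis, so in the current basic feasible solution x2 = 0.

0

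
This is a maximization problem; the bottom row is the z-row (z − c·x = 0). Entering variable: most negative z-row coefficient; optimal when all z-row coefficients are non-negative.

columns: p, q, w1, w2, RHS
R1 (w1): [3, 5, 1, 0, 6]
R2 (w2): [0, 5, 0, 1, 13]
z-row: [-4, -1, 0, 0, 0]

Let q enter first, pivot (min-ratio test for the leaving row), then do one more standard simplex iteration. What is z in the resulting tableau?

8

Ratio test on column q — row 1: 6/5 = 6/5; row 2: 13/5 = 13/5. Minimum is 6/5 at row 1 (w1 leaves); pivot element 5.
Pivot on row 1; the z-row RHS becomes 0 − (-1)·(6/5) = 6/5.
Next entering variable (most negative z-row entry -17/5): p.
Ratio test on column p — row 1: (6/5)/(3/5) = 2; row 2: entry -3 ≤ 0. Minimum is 2 at row 1 (q leaves); pivot element 3/5.
After the second pivot the z-row RHS is 6/5 − (-17/5)·2 = 8.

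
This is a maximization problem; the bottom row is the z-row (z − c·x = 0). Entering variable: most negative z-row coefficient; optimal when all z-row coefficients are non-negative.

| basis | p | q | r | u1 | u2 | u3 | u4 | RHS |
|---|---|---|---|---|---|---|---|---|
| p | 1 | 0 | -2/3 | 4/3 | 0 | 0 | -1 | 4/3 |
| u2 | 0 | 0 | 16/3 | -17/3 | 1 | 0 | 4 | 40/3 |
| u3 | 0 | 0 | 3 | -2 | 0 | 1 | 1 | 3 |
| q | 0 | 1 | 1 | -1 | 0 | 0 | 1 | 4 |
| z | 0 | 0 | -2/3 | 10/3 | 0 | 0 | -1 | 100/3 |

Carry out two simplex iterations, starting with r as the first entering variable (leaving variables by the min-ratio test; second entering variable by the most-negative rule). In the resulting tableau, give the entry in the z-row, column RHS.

109/3

Ratio test on column r — row 1: entry -2/3 ≤ 0; row 2: (40/3)/(16/3) = 5/2; row 3: 3/3 = 1; row 4: 4/1 = 4. Minimum is 1 at row 3 (u3 leaves); pivot element 3.
Divide row 3 by 3; eliminate column r from the other rows.
Second iteration: most negative z-row entry is -7/9 in column u4, so u4 enters.
Ratio test on column u4 — row 1: entry -7/9 ≤ 0; row 2: 8/(20/9) = 18/5; row 3: 1/(1/3) = 3; row 4: 3/(2/3) = 9/2. Minimum is 3 at row 3 (r leaves); pivot element 1/3.
Divide row 3 by 1/3; eliminate column u4 from the other rows.
After both pivots, the entry at the z-row, column RHS is 109/3.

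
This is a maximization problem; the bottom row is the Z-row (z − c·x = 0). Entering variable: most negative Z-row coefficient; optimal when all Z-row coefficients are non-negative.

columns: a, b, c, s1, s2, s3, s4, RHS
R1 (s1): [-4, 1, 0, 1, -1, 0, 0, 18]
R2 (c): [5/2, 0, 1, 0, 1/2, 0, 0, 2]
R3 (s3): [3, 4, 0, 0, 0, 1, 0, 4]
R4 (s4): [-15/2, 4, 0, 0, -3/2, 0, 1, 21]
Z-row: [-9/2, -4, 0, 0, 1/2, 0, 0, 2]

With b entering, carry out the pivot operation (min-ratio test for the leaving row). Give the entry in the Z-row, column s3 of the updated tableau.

Ratio test on column b — row 1: 18/1 = 18; row 2: entry 0 ≤ 0; row 3: 4/4 = 1; row 4: 21/4 = 21/4. Minimum is 1 at row 3 (s3 leaves); pivot element 4.
Divide row 3 by 4; eliminate column b from the other rows.
Z-row update in column s3: 0 − (-4)·(1/4) = 1.

1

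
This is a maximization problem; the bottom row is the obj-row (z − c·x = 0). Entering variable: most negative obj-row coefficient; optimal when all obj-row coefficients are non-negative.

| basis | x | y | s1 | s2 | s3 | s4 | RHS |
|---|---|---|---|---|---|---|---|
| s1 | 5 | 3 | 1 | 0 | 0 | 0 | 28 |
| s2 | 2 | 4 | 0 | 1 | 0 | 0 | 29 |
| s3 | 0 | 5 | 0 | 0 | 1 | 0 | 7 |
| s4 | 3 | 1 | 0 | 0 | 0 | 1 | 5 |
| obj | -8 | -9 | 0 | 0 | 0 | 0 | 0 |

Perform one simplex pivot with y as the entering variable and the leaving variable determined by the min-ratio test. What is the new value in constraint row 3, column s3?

Ratio test on column y — row 1: 28/3 = 28/3; row 2: 29/4 = 29/4; row 3: 7/5 = 7/5; row 4: 5/1 = 5. Minimum is 7/5 at row 3 (s3 leaves); pivot element 5.
Divide row 3 by 5; eliminate column y from the other rows.
In the new row 3, the s3 entry is the old entry divided by the pivot: 1/5 = 1/5.

1/5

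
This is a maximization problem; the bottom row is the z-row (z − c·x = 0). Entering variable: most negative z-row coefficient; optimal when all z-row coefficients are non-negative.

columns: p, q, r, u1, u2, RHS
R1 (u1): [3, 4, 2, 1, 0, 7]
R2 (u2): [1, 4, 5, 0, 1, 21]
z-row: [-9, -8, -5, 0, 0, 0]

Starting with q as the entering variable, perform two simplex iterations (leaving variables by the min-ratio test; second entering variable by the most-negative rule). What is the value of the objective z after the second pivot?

Ratio test on column q — row 1: 7/4 = 7/4; row 2: 21/4 = 21/4. Minimum is 7/4 at row 1 (u1 leaves); pivot element 4.
Pivot on row 1; the z-row RHS becomes 0 − (-8)·(7/4) = 14.
Next entering variable (most negative z-row entry -3): p.
Ratio test on column p — row 1: (7/4)/(3/4) = 7/3; row 2: entry -2 ≤ 0. Minimum is 7/3 at row 1 (q leaves); pivot element 3/4.
After the second pivot the z-row RHS is 14 − (-3)·(7/3) = 21.

21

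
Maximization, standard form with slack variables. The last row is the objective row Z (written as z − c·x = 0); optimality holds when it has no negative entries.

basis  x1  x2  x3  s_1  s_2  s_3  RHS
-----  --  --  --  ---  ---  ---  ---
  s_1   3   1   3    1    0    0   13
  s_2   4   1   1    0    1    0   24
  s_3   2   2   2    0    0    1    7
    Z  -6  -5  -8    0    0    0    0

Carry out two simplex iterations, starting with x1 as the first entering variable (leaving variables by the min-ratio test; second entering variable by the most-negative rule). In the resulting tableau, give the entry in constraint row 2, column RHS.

Ratio test on column x1 — row 1: 13/3 = 13/3; row 2: 24/4 = 6; row 3: 7/2 = 7/2. Minimum is 7/2 at row 3 (s_3 leaves); pivot element 2.
Divide row 3 by 2; eliminate column x1 from the other rows.
Second iteration: most negative Z-row entry is -2 in column x3, so x3 enters.
Ratio test on column x3 — row 1: entry 0 ≤ 0; row 2: entry -3 ≤ 0; row 3: (7/2)/1 = 7/2. Minimum is 7/2 at row 3 (x1 leaves); pivot element 1.
Divide row 3 by 1; eliminate column x3 from the other rows.
After both pivots, the entry at constraint row 2, column RHS is 41/2.

41/2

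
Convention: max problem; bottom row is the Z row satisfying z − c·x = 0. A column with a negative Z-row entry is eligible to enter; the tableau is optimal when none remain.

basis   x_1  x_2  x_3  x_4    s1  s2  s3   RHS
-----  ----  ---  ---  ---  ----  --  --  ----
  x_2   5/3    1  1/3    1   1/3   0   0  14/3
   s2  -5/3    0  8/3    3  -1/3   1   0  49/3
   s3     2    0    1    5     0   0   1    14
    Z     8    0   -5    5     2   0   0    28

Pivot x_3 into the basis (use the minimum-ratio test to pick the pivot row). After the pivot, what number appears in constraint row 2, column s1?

-1/8

Ratio test on column x_3 — row 1: (14/3)/(1/3) = 14; row 2: (49/3)/(8/3) = 49/8; row 3: 14/1 = 14. Minimum is 49/8 at row 2 (s2 leaves); pivot element 8/3.
Divide row 2 by 8/3; eliminate column x_3 from the other rows.
In the new row 2, the s1 entry is the old entry divided by the pivot: (-1/3)/(8/3) = -1/8.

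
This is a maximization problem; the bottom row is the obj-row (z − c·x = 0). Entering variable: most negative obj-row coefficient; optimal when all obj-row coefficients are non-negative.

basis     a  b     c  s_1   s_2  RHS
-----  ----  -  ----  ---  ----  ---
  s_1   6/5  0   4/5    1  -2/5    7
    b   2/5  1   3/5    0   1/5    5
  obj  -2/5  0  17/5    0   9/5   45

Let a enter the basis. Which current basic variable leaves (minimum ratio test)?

s_1

Column a entries and ratios — s_1: 7/(6/5) = 35/6; b: 5/(2/5) = 25/2.
Smallest ratio is 35/6 in the row of s_1, so s_1 leaves.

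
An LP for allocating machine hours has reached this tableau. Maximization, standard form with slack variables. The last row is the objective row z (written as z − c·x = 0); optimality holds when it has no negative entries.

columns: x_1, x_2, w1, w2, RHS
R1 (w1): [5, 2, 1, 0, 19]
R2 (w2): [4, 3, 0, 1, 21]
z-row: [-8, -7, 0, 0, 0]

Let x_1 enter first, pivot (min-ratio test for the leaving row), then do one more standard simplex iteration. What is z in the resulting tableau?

Ratio test on column x_1 — row 1: 19/5 = 19/5; row 2: 21/4 = 21/4. Minimum is 19/5 at row 1 (w1 leaves); pivot element 5.
Pivot on row 1; the z-row RHS becomes 0 − (-8)·(19/5) = 152/5.
Next entering variable (most negative z-row entry -19/5): x_2.
Ratio test on column x_2 — row 1: (19/5)/(2/5) = 19/2; row 2: (29/5)/(7/5) = 29/7. Minimum is 29/7 at row 2 (w2 leaves); pivot element 7/5.
After the second pivot the z-row RHS is 152/5 − (-19/5)·(29/7) = 323/7.

323/7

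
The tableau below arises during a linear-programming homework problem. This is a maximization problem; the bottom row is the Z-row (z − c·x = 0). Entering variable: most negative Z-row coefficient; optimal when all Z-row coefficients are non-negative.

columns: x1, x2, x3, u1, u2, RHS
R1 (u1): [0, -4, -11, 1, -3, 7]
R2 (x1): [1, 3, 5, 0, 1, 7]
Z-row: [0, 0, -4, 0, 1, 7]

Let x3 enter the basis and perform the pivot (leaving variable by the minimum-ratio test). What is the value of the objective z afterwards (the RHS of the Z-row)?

Ratio test on column x3 — row 1: entry -11 ≤ 0; row 2: 7/5 = 7/5. Minimum is 7/5 at row 2 (x1 leaves); pivot element 5.
Pivot on row 2; the Z-row RHS becomes 7 − (-4)·(7/5) = 63/5.

63/5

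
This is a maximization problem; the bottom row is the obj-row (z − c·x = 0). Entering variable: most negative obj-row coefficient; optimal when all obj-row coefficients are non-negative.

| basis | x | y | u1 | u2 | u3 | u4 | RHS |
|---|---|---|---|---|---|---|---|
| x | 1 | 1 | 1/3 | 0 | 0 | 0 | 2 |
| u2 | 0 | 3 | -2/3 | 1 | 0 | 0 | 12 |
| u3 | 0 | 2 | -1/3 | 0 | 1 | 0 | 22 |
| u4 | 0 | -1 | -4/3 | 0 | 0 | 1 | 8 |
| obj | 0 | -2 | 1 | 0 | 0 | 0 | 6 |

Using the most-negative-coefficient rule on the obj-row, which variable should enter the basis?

Negative obj-row entries: y: -2.
The most negative is -2 in column y, so y enters.

y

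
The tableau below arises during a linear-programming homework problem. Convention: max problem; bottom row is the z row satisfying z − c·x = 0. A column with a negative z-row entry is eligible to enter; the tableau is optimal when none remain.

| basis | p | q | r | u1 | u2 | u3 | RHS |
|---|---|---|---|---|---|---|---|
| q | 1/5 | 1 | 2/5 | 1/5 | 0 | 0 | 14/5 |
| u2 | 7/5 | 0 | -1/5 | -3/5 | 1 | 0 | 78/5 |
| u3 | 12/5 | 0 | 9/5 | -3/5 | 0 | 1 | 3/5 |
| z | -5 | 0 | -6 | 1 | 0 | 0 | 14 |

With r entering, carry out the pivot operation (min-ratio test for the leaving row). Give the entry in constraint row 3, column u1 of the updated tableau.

-1/3

Ratio test on column r — row 1: (14/5)/(2/5) = 7; row 2: entry -1/5 ≤ 0; row 3: (3/5)/(9/5) = 1/3. Minimum is 1/3 at row 3 (u3 leaves); pivot element 9/5.
Divide row 3 by 9/5; eliminate column r from the other rows.
In the new row 3, the u1 entry is the old entry divided by the pivot: (-3/5)/(9/5) = -1/3.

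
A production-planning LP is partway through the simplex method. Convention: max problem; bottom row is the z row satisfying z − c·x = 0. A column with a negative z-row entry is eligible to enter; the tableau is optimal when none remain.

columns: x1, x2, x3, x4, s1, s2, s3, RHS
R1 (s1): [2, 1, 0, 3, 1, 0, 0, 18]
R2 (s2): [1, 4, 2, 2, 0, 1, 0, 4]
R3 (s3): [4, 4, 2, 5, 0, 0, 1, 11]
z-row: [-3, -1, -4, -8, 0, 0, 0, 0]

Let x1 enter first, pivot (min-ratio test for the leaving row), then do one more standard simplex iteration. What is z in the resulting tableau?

Ratio test on column x1 — row 1: 18/2 = 9; row 2: 4/1 = 4; row 3: 11/4 = 11/4. Minimum is 11/4 at row 3 (s3 leaves); pivot element 4.
Pivot on row 3; the z-row RHS becomes 0 − (-3)·(11/4) = 33/4.
Next entering variable (most negative z-row entry -17/4): x4.
Ratio test on column x4 — row 1: (25/2)/(1/2) = 25; row 2: (5/4)/(3/4) = 5/3; row 3: (11/4)/(5/4) = 11/5. Minimum is 5/3 at row 2 (s2 leaves); pivot element 3/4.
After the second pivot the z-row RHS is 33/4 − (-17/4)·(5/3) = 46/3.

46/3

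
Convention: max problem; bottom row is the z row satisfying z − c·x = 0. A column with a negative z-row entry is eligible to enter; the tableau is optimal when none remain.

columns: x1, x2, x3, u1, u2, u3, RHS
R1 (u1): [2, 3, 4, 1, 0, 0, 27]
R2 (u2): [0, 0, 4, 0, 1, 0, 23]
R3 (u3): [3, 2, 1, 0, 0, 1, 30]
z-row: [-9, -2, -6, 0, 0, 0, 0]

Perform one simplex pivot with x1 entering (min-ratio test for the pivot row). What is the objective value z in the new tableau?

90

Ratio test on column x1 — row 1: 27/2 = 27/2; row 2: entry 0 ≤ 0; row 3: 30/3 = 10. Minimum is 10 at row 3 (u3 leaves); pivot element 3.
Pivot on row 3; the z-row RHS becomes 0 − (-9)·10 = 90.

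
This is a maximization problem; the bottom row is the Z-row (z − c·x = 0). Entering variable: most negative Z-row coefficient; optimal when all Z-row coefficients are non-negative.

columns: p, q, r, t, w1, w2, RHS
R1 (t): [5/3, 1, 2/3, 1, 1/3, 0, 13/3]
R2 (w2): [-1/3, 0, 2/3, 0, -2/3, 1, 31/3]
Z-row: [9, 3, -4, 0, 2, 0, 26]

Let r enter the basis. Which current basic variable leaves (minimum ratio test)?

Column r entries and ratios — t: (13/3)/(2/3) = 13/2; w2: (31/3)/(2/3) = 31/2.
Smallest ratio is 13/2 in the row of t, so t leaves.

t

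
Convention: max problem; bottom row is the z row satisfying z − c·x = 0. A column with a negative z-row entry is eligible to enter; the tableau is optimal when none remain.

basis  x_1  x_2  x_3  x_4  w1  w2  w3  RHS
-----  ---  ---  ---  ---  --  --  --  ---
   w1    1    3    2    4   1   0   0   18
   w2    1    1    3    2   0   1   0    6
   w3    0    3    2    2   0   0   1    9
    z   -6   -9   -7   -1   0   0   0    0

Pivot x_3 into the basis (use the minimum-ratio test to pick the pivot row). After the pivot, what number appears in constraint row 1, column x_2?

Ratio test on column x_3 — row 1: 18/2 = 9; row 2: 6/3 = 2; row 3: 9/2 = 9/2. Minimum is 2 at row 2 (w2 leaves); pivot element 3.
Divide row 2 by 3; eliminate column x_3 from the other rows.
Row 1 update in column x_2: 3 − 2·(1/3) = 7/3.

7/3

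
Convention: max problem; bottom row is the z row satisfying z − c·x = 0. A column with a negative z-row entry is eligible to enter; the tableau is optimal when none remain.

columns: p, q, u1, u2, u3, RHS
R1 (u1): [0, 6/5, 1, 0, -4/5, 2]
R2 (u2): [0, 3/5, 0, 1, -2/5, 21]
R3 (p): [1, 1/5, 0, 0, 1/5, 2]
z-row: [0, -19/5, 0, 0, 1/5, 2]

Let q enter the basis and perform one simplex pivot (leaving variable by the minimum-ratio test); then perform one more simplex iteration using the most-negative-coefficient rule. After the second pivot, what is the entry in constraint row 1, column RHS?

5

Ratio test on column q — row 1: 2/(6/5) = 5/3; row 2: 21/(3/5) = 35; row 3: 2/(1/5) = 10. Minimum is 5/3 at row 1 (u1 leaves); pivot element 6/5.
Divide row 1 by 6/5; eliminate column q from the other rows.
Second iteration: most negative z-row entry is -7/3 in column u3, so u3 enters.
Ratio test on column u3 — row 1: entry -2/3 ≤ 0; row 2: entry 0 ≤ 0; row 3: (5/3)/(1/3) = 5. Minimum is 5 at row 3 (p leaves); pivot element 1/3.
Divide row 3 by 1/3; eliminate column u3 from the other rows.
After both pivots, the entry at constraint row 1, column RHS is 5.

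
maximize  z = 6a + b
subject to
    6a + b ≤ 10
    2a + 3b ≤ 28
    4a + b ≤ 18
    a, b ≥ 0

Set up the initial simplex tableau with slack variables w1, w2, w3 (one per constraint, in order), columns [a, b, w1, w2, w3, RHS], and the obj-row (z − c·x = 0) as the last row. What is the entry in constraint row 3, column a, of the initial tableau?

4

Constraint 3 has coefficient 4 on a.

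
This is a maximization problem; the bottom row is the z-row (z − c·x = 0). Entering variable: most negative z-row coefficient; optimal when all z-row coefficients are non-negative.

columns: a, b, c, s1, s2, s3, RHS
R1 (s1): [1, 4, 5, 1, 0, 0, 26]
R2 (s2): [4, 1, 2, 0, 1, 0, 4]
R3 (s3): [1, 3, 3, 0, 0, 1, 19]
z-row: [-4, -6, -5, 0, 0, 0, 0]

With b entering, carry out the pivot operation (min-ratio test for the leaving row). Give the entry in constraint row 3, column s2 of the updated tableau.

-3

Ratio test on column b — row 1: 26/4 = 13/2; row 2: 4/1 = 4; row 3: 19/3 = 19/3. Minimum is 4 at row 2 (s2 leaves); pivot element 1.
Divide row 2 by 1; eliminate column b from the other rows.
Row 3 update in column s2: 0 − 3·1 = -3.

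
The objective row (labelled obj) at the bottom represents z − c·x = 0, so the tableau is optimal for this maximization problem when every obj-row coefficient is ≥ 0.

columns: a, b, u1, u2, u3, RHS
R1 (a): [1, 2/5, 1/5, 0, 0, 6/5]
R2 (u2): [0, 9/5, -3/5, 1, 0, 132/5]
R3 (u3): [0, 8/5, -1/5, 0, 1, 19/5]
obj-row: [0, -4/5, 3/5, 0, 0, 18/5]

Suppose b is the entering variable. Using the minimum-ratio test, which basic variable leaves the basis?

Column b entries and ratios — a: (6/5)/(2/5) = 3; u2: (132/5)/(9/5) = 44/3; u3: (19/5)/(8/5) = 19/8.
Smallest ratio is 19/8 in the row of u3, so u3 leaves.

u3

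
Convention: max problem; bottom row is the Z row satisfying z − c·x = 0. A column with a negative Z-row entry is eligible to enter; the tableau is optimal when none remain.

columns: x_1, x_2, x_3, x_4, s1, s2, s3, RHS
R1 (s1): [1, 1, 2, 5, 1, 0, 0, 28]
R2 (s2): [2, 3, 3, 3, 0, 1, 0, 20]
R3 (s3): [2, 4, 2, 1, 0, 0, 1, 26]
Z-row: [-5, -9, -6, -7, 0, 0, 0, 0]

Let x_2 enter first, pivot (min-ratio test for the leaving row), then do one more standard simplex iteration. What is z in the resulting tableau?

536/9

Ratio test on column x_2 — row 1: 28/1 = 28; row 2: 20/3 = 20/3; row 3: 26/4 = 13/2. Minimum is 13/2 at row 3 (s3 leaves); pivot element 4.
Pivot on row 3; the Z-row RHS becomes 0 − (-9)·(13/2) = 117/2.
Next entering variable (most negative Z-row entry -19/4): x_4.
Ratio test on column x_4 — row 1: (43/2)/(19/4) = 86/19; row 2: (1/2)/(9/4) = 2/9; row 3: (13/2)/(1/4) = 26. Minimum is 2/9 at row 2 (s2 leaves); pivot element 9/4.
After the second pivot the Z-row RHS is 117/2 − (-19/4)·(2/9) = 536/9.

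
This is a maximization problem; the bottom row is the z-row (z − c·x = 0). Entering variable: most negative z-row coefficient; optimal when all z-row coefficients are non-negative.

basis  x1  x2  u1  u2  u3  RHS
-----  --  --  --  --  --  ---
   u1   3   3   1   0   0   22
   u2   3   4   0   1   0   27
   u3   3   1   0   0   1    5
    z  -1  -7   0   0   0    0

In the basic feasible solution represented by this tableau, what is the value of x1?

0

x1 is not in the basis, so in the current basic feasible solution x1 = 0.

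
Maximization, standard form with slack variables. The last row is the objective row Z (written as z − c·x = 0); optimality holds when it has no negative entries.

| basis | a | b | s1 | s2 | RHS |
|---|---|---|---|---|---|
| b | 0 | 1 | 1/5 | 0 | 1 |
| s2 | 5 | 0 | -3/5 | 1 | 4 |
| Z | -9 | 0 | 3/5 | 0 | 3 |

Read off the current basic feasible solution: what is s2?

s2 is basic (row 2); its value is the RHS of that row, 4.

4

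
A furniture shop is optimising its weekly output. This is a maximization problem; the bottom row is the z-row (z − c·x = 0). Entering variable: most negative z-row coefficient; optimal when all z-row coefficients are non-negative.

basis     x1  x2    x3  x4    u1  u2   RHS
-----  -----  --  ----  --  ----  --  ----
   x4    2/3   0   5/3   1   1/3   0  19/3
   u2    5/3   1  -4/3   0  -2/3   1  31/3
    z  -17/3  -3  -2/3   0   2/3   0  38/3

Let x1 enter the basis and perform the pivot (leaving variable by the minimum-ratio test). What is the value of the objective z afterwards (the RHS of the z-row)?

239/5

Ratio test on column x1 — row 1: (19/3)/(2/3) = 19/2; row 2: (31/3)/(5/3) = 31/5. Minimum is 31/5 at row 2 (u2 leaves); pivot element 5/3.
Pivot on row 2; the z-row RHS becomes 38/3 − (-17/3)·(31/5) = 239/5.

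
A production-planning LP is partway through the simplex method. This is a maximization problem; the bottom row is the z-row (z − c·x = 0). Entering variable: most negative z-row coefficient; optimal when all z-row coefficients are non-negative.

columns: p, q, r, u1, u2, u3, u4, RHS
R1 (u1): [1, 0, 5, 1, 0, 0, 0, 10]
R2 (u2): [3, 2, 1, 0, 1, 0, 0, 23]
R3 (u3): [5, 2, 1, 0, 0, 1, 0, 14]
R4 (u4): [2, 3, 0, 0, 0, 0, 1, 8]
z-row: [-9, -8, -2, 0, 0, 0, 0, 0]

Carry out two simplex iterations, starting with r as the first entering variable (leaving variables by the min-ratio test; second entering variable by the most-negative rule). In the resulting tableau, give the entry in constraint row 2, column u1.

-1/12

Ratio test on column r — row 1: 10/5 = 2; row 2: 23/1 = 23; row 3: 14/1 = 14; row 4: entry 0 ≤ 0. Minimum is 2 at row 1 (u1 leaves); pivot element 5.
Divide row 1 by 5; eliminate column r from the other rows.
Second iteration: most negative z-row entry is -43/5 in column p, so p enters.
Ratio test on column p — row 1: 2/(1/5) = 10; row 2: 21/(14/5) = 15/2; row 3: 12/(24/5) = 5/2; row 4: 8/2 = 4. Minimum is 5/2 at row 3 (u3 leaves); pivot element 24/5.
Divide row 3 by 24/5; eliminate column p from the other rows.
After both pivots, the entry at constraint row 2, column u1 is -1/12.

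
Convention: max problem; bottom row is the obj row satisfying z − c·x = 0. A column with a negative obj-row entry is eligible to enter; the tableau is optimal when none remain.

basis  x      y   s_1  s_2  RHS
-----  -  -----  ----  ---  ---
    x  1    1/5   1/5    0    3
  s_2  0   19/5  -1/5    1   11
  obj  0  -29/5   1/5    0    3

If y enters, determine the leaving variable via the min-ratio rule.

Column y entries and ratios — x: 3/(1/5) = 15; s_2: 11/(19/5) = 55/19.
Smallest ratio is 55/19 in the row of s_2, so s_2 leaves.

s_2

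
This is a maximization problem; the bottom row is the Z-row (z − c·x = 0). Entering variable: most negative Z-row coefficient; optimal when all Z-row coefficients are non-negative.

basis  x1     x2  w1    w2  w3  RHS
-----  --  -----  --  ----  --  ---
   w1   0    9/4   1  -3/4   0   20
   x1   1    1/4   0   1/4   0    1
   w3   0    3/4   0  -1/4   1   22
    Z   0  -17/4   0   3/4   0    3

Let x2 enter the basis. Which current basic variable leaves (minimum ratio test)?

x1

Column x2 entries and ratios — w1: 20/(9/4) = 80/9; x1: 1/(1/4) = 4; w3: 22/(3/4) = 88/3.
Smallest ratio is 4 in the row of x1, so x1 leaves.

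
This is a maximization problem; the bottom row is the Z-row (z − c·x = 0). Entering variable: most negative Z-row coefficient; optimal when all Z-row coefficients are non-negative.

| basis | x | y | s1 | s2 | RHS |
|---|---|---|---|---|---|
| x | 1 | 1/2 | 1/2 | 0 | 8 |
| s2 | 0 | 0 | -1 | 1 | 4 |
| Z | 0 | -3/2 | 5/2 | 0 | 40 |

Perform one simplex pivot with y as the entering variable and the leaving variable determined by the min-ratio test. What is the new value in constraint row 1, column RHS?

Ratio test on column y — row 1: 8/(1/2) = 16; row 2: entry 0 ≤ 0. Minimum is 16 at row 1 (x leaves); pivot element 1/2.
Divide row 1 by 1/2; eliminate column y from the other rows.
In the new row 1, the RHS entry is the old entry divided by the pivot: 8/(1/2) = 16.

16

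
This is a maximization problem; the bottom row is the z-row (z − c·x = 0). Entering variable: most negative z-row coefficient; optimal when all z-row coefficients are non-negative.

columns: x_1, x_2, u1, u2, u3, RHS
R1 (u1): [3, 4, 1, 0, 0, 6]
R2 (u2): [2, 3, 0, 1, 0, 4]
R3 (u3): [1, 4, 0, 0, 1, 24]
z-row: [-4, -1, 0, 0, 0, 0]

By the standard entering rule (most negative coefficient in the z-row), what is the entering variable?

Negative z-row entries: x_1: -4, x_2: -1.
The most negative is -4 in column x_1, so x_1 enters.

x_1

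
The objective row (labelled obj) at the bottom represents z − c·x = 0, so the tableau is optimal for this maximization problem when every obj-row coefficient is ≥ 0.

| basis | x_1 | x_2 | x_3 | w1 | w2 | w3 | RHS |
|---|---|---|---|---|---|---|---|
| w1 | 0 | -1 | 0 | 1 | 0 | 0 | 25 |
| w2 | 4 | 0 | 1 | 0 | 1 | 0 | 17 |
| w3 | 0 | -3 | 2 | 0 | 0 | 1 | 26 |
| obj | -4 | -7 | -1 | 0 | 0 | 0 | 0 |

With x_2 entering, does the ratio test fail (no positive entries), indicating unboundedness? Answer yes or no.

yes

Every constraint-row entry in column x_2 is ≤ 0, so increasing x_2 is unbounded.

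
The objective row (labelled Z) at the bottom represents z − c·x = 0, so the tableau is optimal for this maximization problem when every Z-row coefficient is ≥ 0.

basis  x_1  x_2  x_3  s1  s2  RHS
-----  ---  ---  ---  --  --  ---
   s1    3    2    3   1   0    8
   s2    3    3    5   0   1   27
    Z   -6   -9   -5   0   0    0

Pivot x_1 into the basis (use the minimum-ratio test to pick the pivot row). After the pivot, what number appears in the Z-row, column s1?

Ratio test on column x_1 — row 1: 8/3 = 8/3; row 2: 27/3 = 9. Minimum is 8/3 at row 1 (s1 leaves); pivot element 3.
Divide row 1 by 3; eliminate column x_1 from the other rows.
Z-row update in column s1: 0 − (-6)·(1/3) = 2.

2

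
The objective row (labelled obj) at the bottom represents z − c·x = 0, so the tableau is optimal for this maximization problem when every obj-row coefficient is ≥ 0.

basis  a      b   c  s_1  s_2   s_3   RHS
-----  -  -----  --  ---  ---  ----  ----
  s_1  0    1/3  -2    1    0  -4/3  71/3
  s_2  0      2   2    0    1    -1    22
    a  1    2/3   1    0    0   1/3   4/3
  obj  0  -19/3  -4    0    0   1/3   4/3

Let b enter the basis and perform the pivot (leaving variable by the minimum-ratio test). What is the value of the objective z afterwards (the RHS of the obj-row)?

14

Ratio test on column b — row 1: (71/3)/(1/3) = 71; row 2: 22/2 = 11; row 3: (4/3)/(2/3) = 2. Minimum is 2 at row 3 (a leaves); pivot element 2/3.
Pivot on row 3; the obj-row RHS becomes 4/3 − (-19/3)·2 = 14.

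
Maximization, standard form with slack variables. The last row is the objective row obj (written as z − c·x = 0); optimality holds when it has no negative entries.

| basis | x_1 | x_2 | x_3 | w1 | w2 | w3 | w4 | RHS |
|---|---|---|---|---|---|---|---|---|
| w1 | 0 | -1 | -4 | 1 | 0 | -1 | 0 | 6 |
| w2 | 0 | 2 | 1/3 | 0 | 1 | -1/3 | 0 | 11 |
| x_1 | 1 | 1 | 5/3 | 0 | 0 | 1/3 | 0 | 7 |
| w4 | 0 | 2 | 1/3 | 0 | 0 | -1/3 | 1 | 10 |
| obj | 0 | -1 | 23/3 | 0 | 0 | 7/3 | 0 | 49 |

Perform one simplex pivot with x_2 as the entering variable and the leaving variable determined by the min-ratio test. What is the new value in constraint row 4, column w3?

Ratio test on column x_2 — row 1: entry -1 ≤ 0; row 2: 11/2 = 11/2; row 3: 7/1 = 7; row 4: 10/2 = 5. Minimum is 5 at row 4 (w4 leaves); pivot element 2.
Divide row 4 by 2; eliminate column x_2 from the other rows.
In the new row 4, the w3 entry is the old entry divided by the pivot: (-1/3)/2 = -1/6.

-1/6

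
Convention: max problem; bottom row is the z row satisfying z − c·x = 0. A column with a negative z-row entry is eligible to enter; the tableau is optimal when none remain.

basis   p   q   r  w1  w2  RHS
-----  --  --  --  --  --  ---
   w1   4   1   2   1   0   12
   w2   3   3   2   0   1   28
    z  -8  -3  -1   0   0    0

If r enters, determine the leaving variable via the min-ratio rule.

Column r entries and ratios — w1: 12/2 = 6; w2: 28/2 = 14.
Smallest ratio is 6 in the row of w1, so w1 leaves.

w1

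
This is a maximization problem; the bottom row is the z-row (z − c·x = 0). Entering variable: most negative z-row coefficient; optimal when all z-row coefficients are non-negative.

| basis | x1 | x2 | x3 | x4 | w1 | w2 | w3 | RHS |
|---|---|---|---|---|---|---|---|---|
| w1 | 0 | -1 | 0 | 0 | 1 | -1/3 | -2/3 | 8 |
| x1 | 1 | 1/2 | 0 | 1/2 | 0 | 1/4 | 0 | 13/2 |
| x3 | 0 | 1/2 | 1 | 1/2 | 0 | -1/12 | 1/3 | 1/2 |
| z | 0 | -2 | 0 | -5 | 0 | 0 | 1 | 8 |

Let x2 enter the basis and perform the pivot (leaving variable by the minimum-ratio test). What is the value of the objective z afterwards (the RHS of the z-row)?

10

Ratio test on column x2 — row 1: entry -1 ≤ 0; row 2: (13/2)/(1/2) = 13; row 3: (1/2)/(1/2) = 1. Minimum is 1 at row 3 (x3 leaves); pivot element 1/2.
Pivot on row 3; the z-row RHS becomes 8 − (-2)·1 = 10.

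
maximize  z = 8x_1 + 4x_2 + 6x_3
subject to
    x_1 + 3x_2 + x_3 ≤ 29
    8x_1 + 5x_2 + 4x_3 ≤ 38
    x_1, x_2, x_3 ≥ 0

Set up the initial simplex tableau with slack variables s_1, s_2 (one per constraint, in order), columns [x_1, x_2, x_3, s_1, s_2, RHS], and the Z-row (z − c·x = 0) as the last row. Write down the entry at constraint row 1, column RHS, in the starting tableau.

29

The RHS of constraint 1 is b_1 = 29.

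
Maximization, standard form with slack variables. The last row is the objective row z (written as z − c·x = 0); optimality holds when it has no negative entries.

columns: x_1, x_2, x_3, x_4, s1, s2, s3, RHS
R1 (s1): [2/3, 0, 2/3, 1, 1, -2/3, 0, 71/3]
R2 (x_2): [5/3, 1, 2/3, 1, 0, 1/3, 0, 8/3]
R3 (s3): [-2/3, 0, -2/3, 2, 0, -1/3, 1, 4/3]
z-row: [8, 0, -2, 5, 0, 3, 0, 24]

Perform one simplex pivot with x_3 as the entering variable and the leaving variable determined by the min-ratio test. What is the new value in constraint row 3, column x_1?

1

Ratio test on column x_3 — row 1: (71/3)/(2/3) = 71/2; row 2: (8/3)/(2/3) = 4; row 3: entry -2/3 ≤ 0. Minimum is 4 at row 2 (x_2 leaves); pivot element 2/3.
Divide row 2 by 2/3; eliminate column x_3 from the other rows.
Row 3 update in column x_1: -2/3 − (-2/3)·(5/2) = 1.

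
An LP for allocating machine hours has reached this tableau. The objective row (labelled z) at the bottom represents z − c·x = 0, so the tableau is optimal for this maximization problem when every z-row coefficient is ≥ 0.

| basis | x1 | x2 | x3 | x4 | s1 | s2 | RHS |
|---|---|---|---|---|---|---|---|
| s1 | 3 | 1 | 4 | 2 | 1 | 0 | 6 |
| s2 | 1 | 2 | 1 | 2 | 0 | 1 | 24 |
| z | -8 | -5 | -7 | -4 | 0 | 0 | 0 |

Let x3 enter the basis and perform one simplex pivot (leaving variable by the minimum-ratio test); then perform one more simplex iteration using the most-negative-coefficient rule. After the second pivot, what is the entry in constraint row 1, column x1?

Ratio test on column x3 — row 1: 6/4 = 3/2; row 2: 24/1 = 24. Minimum is 3/2 at row 1 (s1 leaves); pivot element 4.
Divide row 1 by 4; eliminate column x3 from the other rows.
Second iteration: most negative z-row entry is -13/4 in column x2, so x2 enters.
Ratio test on column x2 — row 1: (3/2)/(1/4) = 6; row 2: (45/2)/(7/4) = 90/7. Minimum is 6 at row 1 (x3 leaves); pivot element 1/4.
Divide row 1 by 1/4; eliminate column x2 from the other rows.
After both pivots, the entry at constraint row 1, column x1 is 3.

3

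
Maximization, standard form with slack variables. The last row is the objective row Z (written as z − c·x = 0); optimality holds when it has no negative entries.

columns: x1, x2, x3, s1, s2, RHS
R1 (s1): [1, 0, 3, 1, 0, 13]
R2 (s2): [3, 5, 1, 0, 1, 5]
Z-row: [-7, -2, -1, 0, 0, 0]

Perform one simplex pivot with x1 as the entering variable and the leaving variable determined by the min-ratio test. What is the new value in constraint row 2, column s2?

Ratio test on column x1 — row 1: 13/1 = 13; row 2: 5/3 = 5/3. Minimum is 5/3 at row 2 (s2 leaves); pivot element 3.
Divide row 2 by 3; eliminate column x1 from the other rows.
In the new row 2, the s2 entry is the old entry divided by the pivot: 1/3 = 1/3.

1/3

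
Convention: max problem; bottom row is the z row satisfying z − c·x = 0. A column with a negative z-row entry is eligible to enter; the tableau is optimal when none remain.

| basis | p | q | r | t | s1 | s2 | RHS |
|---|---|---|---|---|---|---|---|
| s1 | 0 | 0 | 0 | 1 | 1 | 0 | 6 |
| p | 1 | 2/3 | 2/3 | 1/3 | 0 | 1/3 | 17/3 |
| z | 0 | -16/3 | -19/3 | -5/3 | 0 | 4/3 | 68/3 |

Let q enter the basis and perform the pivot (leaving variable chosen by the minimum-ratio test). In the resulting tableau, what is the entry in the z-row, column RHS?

Ratio test on column q — row 1: entry 0 ≤ 0; row 2: (17/3)/(2/3) = 17/2. Minimum is 17/2 at row 2 (p leaves); pivot element 2/3.
Divide row 2 by 2/3; eliminate column q from the other rows.
z-row update in column RHS: 68/3 − (-16/3)·(17/2) = 68.

68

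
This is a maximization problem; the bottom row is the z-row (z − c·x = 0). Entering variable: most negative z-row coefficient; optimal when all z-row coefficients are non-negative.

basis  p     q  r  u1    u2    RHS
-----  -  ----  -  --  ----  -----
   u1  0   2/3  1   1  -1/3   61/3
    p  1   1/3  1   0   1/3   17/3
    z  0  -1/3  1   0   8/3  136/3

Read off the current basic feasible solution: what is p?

p is basic (row 2); its value is the RHS of that row, 17/3.

17/3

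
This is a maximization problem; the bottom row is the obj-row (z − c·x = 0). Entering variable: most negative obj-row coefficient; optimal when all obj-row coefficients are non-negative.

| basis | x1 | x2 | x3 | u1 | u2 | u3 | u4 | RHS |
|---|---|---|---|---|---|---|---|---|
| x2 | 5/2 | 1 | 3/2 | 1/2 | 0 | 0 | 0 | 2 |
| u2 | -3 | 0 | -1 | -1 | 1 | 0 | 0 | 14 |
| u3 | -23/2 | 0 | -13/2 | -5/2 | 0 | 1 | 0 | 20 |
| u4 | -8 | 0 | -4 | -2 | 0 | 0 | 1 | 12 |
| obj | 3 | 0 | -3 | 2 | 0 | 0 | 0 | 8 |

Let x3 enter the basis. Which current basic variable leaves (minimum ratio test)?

x2

Column x3 entries and ratios — x2: 2/(3/2) = 4/3; u2: -1 ≤ 0, skip; u3: -13/2 ≤ 0, skip; u4: -4 ≤ 0, skip.
Smallest ratio is 4/3 in the row of x2, so x2 leaves.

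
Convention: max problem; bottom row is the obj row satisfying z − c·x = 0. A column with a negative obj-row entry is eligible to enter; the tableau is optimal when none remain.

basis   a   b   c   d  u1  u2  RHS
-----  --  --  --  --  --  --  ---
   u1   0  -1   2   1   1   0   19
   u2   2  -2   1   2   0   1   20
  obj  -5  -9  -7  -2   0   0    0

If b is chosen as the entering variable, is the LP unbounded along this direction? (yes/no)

Every constraint-row entry in column b is ≤ 0, so increasing b is unbounded.

yes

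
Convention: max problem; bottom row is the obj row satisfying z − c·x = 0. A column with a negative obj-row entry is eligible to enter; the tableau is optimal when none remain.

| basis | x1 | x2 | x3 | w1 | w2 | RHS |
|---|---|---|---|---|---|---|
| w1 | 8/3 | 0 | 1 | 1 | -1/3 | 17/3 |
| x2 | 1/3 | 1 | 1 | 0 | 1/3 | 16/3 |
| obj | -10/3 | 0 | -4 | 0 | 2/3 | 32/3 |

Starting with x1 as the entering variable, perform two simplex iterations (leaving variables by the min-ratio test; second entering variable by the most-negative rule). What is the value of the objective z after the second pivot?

Ratio test on column x1 — row 1: (17/3)/(8/3) = 17/8; row 2: (16/3)/(1/3) = 16. Minimum is 17/8 at row 1 (w1 leaves); pivot element 8/3.
Pivot on row 1; the obj-row RHS becomes 32/3 − (-10/3)·(17/8) = 71/4.
Next entering variable (most negative obj-row entry -11/4): x3.
Ratio test on column x3 — row 1: (17/8)/(3/8) = 17/3; row 2: (37/8)/(7/8) = 37/7. Minimum is 37/7 at row 2 (x2 leaves); pivot element 7/8.
After the second pivot the obj-row RHS is 71/4 − (-11/4)·(37/7) = 226/7.

226/7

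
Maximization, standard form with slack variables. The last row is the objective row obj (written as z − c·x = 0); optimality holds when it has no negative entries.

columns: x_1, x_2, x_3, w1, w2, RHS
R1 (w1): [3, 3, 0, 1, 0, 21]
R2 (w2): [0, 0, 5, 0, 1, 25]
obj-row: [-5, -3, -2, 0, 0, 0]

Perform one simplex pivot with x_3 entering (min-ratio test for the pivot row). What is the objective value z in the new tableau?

Ratio test on column x_3 — row 1: entry 0 ≤ 0; row 2: 25/5 = 5. Minimum is 5 at row 2 (w2 leaves); pivot element 5.
Pivot on row 2; the obj-row RHS becomes 0 − (-2)·5 = 10.

10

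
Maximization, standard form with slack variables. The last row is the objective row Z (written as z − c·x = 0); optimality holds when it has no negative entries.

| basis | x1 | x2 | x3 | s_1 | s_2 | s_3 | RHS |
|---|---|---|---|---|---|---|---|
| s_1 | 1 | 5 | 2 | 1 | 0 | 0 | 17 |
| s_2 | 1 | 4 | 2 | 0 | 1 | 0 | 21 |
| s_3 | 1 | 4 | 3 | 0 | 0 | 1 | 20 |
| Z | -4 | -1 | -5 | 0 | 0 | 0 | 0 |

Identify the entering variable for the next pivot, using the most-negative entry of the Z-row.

Negative Z-row entries: x1: -4, x2: -1, x3: -5.
The most negative is -5 in column x3, so x3 enters.

x3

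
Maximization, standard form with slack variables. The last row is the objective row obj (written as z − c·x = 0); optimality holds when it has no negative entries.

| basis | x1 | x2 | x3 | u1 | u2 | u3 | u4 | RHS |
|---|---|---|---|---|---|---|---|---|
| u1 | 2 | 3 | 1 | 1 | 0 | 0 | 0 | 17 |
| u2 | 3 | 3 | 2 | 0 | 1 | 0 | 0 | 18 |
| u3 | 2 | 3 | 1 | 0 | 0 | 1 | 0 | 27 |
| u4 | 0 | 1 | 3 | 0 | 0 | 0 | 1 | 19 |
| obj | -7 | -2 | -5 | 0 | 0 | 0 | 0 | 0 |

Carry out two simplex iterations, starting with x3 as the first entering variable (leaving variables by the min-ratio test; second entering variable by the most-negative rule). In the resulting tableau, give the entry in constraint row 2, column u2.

1/3

Ratio test on column x3 — row 1: 17/1 = 17; row 2: 18/2 = 9; row 3: 27/1 = 27; row 4: 19/3 = 19/3. Minimum is 19/3 at row 4 (u4 leaves); pivot element 3.
Divide row 4 by 3; eliminate column x3 from the other rows.
Second iteration: most negative obj-row entry is -7 in column x1, so x1 enters.
Ratio test on column x1 — row 1: (32/3)/2 = 16/3; row 2: (16/3)/3 = 16/9; row 3: (62/3)/2 = 31/3; row 4: entry 0 ≤ 0. Minimum is 16/9 at row 2 (u2 leaves); pivot element 3.
Divide row 2 by 3; eliminate column x1 from the other rows.
After both pivots, the entry at constraint row 2, column u2 is 1/3.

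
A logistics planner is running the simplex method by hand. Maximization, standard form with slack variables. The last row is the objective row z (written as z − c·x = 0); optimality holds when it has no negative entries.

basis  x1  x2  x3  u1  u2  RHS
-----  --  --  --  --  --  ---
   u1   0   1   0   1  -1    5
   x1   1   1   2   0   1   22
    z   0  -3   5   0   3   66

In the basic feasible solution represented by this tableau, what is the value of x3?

x3 is not in the basis, so in the current basic feasible solution x3 = 0.

0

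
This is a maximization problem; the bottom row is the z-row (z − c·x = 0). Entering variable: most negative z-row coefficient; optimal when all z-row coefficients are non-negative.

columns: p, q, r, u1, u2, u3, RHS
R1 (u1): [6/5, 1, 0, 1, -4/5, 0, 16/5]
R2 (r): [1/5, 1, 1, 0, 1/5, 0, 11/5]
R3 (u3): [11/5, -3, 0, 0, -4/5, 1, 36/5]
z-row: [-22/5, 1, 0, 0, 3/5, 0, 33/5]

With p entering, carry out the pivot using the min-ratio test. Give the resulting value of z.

Ratio test on column p — row 1: (16/5)/(6/5) = 8/3; row 2: (11/5)/(1/5) = 11; row 3: (36/5)/(11/5) = 36/11. Minimum is 8/3 at row 1 (u1 leaves); pivot element 6/5.
Pivot on row 1; the z-row RHS becomes 33/5 − (-22/5)·(8/3) = 55/3.

55/3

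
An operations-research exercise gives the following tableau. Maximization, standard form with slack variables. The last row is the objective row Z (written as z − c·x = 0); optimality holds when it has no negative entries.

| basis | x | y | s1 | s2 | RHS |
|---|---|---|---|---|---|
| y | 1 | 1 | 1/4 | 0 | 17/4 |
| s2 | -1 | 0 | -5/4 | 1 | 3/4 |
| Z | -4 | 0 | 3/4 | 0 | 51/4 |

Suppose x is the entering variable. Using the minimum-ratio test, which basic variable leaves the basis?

Column x entries and ratios — y: (17/4)/1 = 17/4; s2: -1 ≤ 0, skip.
Smallest ratio is 17/4 in the row of y, so y leaves.

y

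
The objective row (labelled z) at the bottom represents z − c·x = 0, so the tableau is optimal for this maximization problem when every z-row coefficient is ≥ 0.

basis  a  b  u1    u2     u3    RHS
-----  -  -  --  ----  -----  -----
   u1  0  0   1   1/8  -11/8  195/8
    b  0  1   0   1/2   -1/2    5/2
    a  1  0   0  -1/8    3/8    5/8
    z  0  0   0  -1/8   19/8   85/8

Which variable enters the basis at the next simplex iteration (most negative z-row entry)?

u2

Negative z-row entries: u2: -1/8.
The most negative is -1/8 in column u2, so u2 enters.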